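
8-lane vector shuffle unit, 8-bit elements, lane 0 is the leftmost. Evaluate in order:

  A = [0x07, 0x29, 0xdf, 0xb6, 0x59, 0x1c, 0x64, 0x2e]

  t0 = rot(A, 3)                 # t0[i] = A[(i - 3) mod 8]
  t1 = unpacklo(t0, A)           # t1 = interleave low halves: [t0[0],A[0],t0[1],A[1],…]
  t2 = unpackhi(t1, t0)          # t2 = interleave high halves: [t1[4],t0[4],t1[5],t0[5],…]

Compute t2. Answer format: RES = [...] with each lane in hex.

RES = [0x2e, 0x29, 0xdf, 0xdf, 0x07, 0xb6, 0xb6, 0x59]

  t0: 1c 64 2e 07 29 df b6 59
  t1: 1c 07 64 29 2e df 07 b6
  t2: 2e 29 df df 07 b6 b6 59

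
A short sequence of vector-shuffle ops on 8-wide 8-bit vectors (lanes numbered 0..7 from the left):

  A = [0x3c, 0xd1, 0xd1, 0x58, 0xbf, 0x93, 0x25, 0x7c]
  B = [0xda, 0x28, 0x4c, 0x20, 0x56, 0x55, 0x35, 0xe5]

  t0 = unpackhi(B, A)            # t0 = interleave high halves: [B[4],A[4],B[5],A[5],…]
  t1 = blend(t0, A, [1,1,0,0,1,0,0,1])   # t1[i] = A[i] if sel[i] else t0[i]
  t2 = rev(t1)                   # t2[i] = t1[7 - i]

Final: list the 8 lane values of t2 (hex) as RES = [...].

t0 = [0x56, 0xbf, 0x55, 0x93, 0x35, 0x25, 0xe5, 0x7c]
t1 = [0x3c, 0xd1, 0x55, 0x93, 0xbf, 0x25, 0xe5, 0x7c]
t2 = [0x7c, 0xe5, 0x25, 0xbf, 0x93, 0x55, 0xd1, 0x3c]

RES = [ 0x7c  0xe5  0x25  0xbf  0x93  0x55  0xd1  0x3c ]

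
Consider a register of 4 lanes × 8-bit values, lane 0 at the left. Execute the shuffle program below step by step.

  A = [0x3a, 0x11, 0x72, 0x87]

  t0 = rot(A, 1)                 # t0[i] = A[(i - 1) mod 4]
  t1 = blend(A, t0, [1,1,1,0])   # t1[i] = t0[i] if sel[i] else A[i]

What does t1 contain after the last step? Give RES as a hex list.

RES = [ 0x87  0x3a  0x11  0x87 ]

t0 = [0x87, 0x3a, 0x11, 0x72]
t1 = [0x87, 0x3a, 0x11, 0x87]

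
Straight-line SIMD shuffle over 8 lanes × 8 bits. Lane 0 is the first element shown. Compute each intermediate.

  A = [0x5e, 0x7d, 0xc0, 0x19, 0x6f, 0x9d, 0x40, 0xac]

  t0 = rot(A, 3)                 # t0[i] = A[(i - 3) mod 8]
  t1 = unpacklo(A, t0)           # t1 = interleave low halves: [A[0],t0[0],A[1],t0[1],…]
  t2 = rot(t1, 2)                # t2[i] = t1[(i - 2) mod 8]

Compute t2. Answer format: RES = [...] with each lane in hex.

RES = [0x19, 0x5e, 0x5e, 0x9d, 0x7d, 0x40, 0xc0, 0xac]

→ t0 |9d|40|ac|5e|7d|c0|19|6f|
→ t1 |5e|9d|7d|40|c0|ac|19|5e|
→ t2 |19|5e|5e|9d|7d|40|c0|ac|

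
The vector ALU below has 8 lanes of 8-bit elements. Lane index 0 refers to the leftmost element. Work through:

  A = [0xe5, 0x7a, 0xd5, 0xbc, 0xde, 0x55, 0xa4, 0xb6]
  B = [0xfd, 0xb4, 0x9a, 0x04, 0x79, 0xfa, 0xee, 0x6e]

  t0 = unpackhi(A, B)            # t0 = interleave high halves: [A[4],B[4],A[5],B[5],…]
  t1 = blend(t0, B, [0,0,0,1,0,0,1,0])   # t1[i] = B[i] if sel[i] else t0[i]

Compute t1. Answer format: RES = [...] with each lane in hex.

RES = [0xde, 0x79, 0x55, 0x04, 0xa4, 0xee, 0xee, 0x6e]

→ t0 |de|79|55|fa|a4|ee|b6|6e|
→ t1 |de|79|55|04|a4|ee|ee|6e|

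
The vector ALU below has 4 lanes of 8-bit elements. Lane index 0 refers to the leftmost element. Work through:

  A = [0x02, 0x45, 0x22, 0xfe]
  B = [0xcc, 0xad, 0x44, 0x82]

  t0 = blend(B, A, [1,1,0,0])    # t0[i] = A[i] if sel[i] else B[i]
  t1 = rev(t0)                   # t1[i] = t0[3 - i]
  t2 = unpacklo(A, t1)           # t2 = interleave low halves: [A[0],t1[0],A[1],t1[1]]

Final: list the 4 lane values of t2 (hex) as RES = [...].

RES = [0x02, 0x82, 0x45, 0x44]

→ t0 |02|45|44|82|
→ t1 |82|44|45|02|
→ t2 |02|82|45|44|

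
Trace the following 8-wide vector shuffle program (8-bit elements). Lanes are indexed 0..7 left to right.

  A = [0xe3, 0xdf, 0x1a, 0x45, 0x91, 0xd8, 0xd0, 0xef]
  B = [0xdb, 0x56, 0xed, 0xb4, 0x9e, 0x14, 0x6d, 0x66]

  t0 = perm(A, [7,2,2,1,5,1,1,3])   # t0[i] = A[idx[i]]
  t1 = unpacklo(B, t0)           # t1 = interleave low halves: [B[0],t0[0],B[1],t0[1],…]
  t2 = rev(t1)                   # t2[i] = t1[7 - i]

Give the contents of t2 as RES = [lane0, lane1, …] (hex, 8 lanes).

t0 = [0xef, 0x1a, 0x1a, 0xdf, 0xd8, 0xdf, 0xdf, 0x45]
t1 = [0xdb, 0xef, 0x56, 0x1a, 0xed, 0x1a, 0xb4, 0xdf]
t2 = [0xdf, 0xb4, 0x1a, 0xed, 0x1a, 0x56, 0xef, 0xdb]

RES = [0xdf, 0xb4, 0x1a, 0xed, 0x1a, 0x56, 0xef, 0xdb]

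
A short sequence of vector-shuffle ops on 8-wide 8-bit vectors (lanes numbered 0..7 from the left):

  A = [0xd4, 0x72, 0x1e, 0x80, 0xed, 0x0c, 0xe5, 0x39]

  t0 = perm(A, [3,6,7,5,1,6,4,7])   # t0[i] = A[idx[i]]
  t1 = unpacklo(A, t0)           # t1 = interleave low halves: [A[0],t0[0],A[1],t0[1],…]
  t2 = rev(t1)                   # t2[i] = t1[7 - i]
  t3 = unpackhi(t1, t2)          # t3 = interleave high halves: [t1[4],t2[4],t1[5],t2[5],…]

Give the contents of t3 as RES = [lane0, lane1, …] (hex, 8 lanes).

  t0: 80 e5 39 0c 72 e5 ed 39
  t1: d4 80 72 e5 1e 39 80 0c
  t2: 0c 80 39 1e e5 72 80 d4
  t3: 1e e5 39 72 80 80 0c d4

RES = [ 0x1e  0xe5  0x39  0x72  0x80  0x80  0x0c  0xd4 ]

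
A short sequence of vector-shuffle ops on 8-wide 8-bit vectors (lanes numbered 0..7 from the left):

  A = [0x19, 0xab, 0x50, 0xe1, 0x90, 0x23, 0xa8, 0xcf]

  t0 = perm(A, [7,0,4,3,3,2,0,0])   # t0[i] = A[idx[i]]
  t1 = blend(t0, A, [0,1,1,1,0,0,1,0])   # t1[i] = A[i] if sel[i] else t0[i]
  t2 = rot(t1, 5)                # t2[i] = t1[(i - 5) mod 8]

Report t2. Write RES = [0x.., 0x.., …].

RES = [0xe1, 0xe1, 0x50, 0xa8, 0x19, 0xcf, 0xab, 0x50]

  t0: cf 19 90 e1 e1 50 19 19
  t1: cf ab 50 e1 e1 50 a8 19
  t2: e1 e1 50 a8 19 cf ab 50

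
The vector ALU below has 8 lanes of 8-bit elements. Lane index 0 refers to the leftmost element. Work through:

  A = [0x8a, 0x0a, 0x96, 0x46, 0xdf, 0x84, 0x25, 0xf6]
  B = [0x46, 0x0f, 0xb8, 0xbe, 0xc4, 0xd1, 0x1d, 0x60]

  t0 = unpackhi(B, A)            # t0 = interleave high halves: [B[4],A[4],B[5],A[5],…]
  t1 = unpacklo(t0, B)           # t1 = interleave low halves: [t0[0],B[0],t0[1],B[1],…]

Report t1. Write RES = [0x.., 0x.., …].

t0 = [0xc4, 0xdf, 0xd1, 0x84, 0x1d, 0x25, 0x60, 0xf6]
t1 = [0xc4, 0x46, 0xdf, 0x0f, 0xd1, 0xb8, 0x84, 0xbe]

RES = [0xc4, 0x46, 0xdf, 0x0f, 0xd1, 0xb8, 0x84, 0xbe]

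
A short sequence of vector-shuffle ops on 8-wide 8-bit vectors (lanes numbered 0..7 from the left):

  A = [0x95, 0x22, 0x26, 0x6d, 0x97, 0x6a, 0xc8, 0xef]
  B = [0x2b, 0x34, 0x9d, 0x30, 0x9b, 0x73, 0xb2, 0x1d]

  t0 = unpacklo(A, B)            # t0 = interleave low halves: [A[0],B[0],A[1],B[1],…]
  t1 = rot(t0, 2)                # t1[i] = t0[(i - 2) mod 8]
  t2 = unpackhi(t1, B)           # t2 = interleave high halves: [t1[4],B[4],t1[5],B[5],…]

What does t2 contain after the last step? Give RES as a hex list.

t0 = [0x95, 0x2b, 0x22, 0x34, 0x26, 0x9d, 0x6d, 0x30]
t1 = [0x6d, 0x30, 0x95, 0x2b, 0x22, 0x34, 0x26, 0x9d]
t2 = [0x22, 0x9b, 0x34, 0x73, 0x26, 0xb2, 0x9d, 0x1d]

RES = [ 0x22  0x9b  0x34  0x73  0x26  0xb2  0x9d  0x1d ]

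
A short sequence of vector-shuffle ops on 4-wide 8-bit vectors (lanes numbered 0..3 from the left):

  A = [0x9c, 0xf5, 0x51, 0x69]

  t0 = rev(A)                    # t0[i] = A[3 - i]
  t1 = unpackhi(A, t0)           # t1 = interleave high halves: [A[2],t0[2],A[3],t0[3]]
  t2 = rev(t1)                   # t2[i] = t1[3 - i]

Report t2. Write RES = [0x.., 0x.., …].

→ t0 |69|51|f5|9c|
→ t1 |51|f5|69|9c|
→ t2 |9c|69|f5|51|

RES = [ 0x9c  0x69  0xf5  0x51 ]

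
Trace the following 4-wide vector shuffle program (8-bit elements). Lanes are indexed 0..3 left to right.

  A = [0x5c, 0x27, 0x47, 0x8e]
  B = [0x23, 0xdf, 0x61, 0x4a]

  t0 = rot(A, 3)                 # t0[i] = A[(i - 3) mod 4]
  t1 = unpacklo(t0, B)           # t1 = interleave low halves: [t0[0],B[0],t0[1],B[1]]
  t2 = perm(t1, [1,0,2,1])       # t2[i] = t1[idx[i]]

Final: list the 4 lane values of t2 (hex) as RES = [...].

t0 = [0x27, 0x47, 0x8e, 0x5c]
t1 = [0x27, 0x23, 0x47, 0xdf]
t2 = [0x23, 0x27, 0x47, 0x23]

RES = [0x23, 0x27, 0x47, 0x23]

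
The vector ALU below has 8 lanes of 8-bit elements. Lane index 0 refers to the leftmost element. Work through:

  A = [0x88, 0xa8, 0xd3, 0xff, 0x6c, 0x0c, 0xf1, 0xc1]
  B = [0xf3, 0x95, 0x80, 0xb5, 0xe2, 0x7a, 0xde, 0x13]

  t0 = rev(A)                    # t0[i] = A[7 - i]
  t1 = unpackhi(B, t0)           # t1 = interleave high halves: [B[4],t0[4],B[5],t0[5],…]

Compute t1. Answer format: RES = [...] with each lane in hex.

RES = [0xe2, 0xff, 0x7a, 0xd3, 0xde, 0xa8, 0x13, 0x88]

→ t0 |c1|f1|0c|6c|ff|d3|a8|88|
→ t1 |e2|ff|7a|d3|de|a8|13|88|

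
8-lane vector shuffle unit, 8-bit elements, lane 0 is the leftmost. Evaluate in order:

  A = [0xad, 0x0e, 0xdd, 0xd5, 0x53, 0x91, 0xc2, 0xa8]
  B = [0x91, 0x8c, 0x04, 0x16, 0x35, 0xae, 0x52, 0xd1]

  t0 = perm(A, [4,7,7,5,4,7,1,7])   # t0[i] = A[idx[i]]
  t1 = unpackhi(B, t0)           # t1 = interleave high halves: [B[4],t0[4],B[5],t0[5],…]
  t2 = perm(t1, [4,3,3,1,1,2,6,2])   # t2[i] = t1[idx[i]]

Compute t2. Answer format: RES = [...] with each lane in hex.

t0 = [0x53, 0xa8, 0xa8, 0x91, 0x53, 0xa8, 0x0e, 0xa8]
t1 = [0x35, 0x53, 0xae, 0xa8, 0x52, 0x0e, 0xd1, 0xa8]
t2 = [0x52, 0xa8, 0xa8, 0x53, 0x53, 0xae, 0xd1, 0xae]

RES = [ 0x52  0xa8  0xa8  0x53  0x53  0xae  0xd1  0xae ]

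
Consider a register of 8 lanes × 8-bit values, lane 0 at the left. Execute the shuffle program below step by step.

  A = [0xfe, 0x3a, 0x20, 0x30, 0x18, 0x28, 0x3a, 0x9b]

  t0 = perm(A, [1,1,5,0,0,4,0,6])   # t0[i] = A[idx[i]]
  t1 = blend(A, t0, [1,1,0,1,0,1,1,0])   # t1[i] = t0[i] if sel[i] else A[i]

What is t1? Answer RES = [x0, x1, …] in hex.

RES = [0x3a, 0x3a, 0x20, 0xfe, 0x18, 0x18, 0xfe, 0x9b]

  t0: 3a 3a 28 fe fe 18 fe 3a
  t1: 3a 3a 20 fe 18 18 fe 9b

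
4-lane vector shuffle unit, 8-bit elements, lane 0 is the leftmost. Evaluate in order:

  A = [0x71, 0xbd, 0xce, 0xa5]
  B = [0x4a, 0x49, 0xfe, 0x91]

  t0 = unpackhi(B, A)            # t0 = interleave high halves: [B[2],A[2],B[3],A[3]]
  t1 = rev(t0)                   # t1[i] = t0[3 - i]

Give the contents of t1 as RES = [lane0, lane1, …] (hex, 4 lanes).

RES = [ 0xa5  0x91  0xce  0xfe ]

  t0: fe ce 91 a5
  t1: a5 91 ce fe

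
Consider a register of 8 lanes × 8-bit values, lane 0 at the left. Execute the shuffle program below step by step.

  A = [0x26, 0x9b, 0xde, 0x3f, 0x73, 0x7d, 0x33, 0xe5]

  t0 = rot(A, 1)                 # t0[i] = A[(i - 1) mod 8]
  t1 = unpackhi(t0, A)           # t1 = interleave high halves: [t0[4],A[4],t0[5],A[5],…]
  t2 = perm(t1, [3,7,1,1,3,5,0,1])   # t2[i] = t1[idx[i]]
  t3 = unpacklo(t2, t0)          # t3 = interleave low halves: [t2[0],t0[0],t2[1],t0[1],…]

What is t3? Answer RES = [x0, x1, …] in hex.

→ t0 |e5|26|9b|de|3f|73|7d|33|
→ t1 |3f|73|73|7d|7d|33|33|e5|
→ t2 |7d|e5|73|73|7d|33|3f|73|
→ t3 |7d|e5|e5|26|73|9b|73|de|

RES = [0x7d, 0xe5, 0xe5, 0x26, 0x73, 0x9b, 0x73, 0xde]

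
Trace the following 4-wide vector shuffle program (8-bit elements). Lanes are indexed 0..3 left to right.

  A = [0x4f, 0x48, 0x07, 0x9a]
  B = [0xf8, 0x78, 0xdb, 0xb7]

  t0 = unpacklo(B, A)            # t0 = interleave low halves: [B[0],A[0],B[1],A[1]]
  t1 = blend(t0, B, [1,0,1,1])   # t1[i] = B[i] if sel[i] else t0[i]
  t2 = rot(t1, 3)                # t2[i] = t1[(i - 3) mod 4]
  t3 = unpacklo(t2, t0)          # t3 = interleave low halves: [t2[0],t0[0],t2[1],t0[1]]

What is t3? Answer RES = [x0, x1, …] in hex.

RES = [ 0x4f  0xf8  0xdb  0x4f ]

→ t0 |f8|4f|78|48|
→ t1 |f8|4f|db|b7|
→ t2 |4f|db|b7|f8|
→ t3 |4f|f8|db|4f|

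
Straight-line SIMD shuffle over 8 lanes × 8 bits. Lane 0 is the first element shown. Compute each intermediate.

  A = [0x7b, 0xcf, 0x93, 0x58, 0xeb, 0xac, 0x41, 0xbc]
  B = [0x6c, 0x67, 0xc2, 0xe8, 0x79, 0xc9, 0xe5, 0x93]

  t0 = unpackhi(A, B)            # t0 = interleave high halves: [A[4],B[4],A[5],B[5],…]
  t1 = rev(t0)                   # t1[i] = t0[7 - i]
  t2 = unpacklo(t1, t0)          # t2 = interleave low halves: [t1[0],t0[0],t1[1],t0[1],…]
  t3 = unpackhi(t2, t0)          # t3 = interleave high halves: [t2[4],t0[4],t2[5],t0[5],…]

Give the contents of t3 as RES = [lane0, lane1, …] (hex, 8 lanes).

t0 = [0xeb, 0x79, 0xac, 0xc9, 0x41, 0xe5, 0xbc, 0x93]
t1 = [0x93, 0xbc, 0xe5, 0x41, 0xc9, 0xac, 0x79, 0xeb]
t2 = [0x93, 0xeb, 0xbc, 0x79, 0xe5, 0xac, 0x41, 0xc9]
t3 = [0xe5, 0x41, 0xac, 0xe5, 0x41, 0xbc, 0xc9, 0x93]

RES = [ 0xe5  0x41  0xac  0xe5  0x41  0xbc  0xc9  0x93 ]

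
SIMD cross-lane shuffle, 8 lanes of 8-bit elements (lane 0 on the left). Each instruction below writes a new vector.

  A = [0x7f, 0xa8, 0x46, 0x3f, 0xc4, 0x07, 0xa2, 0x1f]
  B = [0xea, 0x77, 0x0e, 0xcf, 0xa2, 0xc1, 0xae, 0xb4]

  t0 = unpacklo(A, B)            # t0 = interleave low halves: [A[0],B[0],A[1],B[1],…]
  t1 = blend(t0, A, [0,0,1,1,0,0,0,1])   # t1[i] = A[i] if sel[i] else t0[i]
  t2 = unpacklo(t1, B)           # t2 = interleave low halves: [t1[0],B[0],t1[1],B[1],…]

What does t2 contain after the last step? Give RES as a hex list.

RES = [ 0x7f  0xea  0xea  0x77  0x46  0x0e  0x3f  0xcf ]

t0 = [0x7f, 0xea, 0xa8, 0x77, 0x46, 0x0e, 0x3f, 0xcf]
t1 = [0x7f, 0xea, 0x46, 0x3f, 0x46, 0x0e, 0x3f, 0x1f]
t2 = [0x7f, 0xea, 0xea, 0x77, 0x46, 0x0e, 0x3f, 0xcf]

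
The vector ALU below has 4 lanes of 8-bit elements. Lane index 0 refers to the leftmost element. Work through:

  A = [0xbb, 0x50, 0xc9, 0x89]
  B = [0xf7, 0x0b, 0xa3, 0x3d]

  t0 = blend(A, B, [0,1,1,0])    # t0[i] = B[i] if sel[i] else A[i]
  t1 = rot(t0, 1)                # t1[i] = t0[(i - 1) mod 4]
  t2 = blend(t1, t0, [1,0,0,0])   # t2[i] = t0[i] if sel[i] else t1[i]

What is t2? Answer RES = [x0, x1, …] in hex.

RES = [ 0xbb  0xbb  0x0b  0xa3 ]

  t0: bb 0b a3 89
  t1: 89 bb 0b a3
  t2: bb bb 0b a3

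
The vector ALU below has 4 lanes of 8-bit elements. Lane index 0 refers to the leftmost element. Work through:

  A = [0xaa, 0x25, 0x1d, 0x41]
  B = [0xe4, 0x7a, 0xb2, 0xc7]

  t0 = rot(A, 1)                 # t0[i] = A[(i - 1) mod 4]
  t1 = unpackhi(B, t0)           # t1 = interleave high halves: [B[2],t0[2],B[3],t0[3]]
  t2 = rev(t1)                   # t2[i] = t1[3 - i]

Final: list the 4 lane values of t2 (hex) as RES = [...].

→ t0 |41|aa|25|1d|
→ t1 |b2|25|c7|1d|
→ t2 |1d|c7|25|b2|

RES = [ 0x1d  0xc7  0x25  0xb2 ]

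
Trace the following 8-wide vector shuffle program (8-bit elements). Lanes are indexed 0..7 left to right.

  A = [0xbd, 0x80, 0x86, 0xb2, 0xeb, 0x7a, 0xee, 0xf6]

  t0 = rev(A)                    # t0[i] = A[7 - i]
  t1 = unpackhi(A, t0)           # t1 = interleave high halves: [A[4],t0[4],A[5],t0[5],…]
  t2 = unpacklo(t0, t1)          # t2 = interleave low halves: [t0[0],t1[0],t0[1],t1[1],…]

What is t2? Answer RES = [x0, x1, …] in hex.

t0 = [0xf6, 0xee, 0x7a, 0xeb, 0xb2, 0x86, 0x80, 0xbd]
t1 = [0xeb, 0xb2, 0x7a, 0x86, 0xee, 0x80, 0xf6, 0xbd]
t2 = [0xf6, 0xeb, 0xee, 0xb2, 0x7a, 0x7a, 0xeb, 0x86]

RES = [ 0xf6  0xeb  0xee  0xb2  0x7a  0x7a  0xeb  0x86 ]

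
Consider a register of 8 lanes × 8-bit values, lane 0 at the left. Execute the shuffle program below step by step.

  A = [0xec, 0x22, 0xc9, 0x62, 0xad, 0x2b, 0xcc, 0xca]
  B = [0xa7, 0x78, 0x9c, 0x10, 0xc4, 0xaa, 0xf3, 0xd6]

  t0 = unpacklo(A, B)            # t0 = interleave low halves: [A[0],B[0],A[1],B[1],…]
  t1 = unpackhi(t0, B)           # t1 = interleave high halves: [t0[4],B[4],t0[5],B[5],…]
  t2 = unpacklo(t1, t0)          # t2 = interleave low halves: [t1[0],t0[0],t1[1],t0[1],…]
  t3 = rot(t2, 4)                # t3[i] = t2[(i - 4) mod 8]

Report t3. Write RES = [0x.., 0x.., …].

  t0: ec a7 22 78 c9 9c 62 10
  t1: c9 c4 9c aa 62 f3 10 d6
  t2: c9 ec c4 a7 9c 22 aa 78
  t3: 9c 22 aa 78 c9 ec c4 a7

RES = [0x9c, 0x22, 0xaa, 0x78, 0xc9, 0xec, 0xc4, 0xa7]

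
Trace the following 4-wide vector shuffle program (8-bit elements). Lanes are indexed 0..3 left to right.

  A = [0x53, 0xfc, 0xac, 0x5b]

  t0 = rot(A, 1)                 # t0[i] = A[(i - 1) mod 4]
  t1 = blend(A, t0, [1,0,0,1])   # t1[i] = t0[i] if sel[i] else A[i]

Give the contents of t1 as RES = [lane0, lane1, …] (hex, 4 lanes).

RES = [0x5b, 0xfc, 0xac, 0xac]

→ t0 |5b|53|fc|ac|
→ t1 |5b|fc|ac|ac|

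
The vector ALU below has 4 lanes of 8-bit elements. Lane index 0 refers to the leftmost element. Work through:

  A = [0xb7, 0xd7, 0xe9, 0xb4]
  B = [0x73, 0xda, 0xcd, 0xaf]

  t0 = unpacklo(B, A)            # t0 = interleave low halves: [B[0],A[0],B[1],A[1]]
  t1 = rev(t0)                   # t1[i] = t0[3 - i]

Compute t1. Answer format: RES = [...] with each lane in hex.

→ t0 |73|b7|da|d7|
→ t1 |d7|da|b7|73|

RES = [ 0xd7  0xda  0xb7  0x73 ]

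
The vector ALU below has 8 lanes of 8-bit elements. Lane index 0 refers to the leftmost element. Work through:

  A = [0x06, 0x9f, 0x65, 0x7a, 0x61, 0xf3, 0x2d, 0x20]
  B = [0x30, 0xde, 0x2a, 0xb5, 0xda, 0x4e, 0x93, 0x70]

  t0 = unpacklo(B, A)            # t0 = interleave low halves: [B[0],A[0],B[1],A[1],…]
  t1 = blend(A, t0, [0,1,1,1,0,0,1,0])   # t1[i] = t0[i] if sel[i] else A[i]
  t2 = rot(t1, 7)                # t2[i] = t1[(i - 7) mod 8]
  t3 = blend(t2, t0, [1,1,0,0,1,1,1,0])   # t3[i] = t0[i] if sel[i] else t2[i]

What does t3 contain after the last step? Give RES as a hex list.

→ t0 |30|06|de|9f|2a|65|b5|7a|
→ t1 |06|06|de|9f|61|f3|b5|20|
→ t2 |06|de|9f|61|f3|b5|20|06|
→ t3 |30|06|9f|61|2a|65|b5|06|

RES = [ 0x30  0x06  0x9f  0x61  0x2a  0x65  0xb5  0x06 ]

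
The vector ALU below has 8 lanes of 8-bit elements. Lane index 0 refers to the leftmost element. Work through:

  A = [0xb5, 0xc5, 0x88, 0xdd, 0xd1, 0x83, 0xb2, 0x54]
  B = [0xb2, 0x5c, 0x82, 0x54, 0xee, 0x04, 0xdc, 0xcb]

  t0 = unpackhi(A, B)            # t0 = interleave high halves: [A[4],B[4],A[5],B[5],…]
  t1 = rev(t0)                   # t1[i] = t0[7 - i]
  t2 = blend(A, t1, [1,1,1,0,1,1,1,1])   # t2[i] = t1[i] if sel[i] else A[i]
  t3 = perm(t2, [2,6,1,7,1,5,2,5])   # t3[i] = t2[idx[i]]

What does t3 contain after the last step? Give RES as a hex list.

RES = [0xdc, 0xee, 0x54, 0xd1, 0x54, 0x83, 0xdc, 0x83]

t0 = [0xd1, 0xee, 0x83, 0x04, 0xb2, 0xdc, 0x54, 0xcb]
t1 = [0xcb, 0x54, 0xdc, 0xb2, 0x04, 0x83, 0xee, 0xd1]
t2 = [0xcb, 0x54, 0xdc, 0xdd, 0x04, 0x83, 0xee, 0xd1]
t3 = [0xdc, 0xee, 0x54, 0xd1, 0x54, 0x83, 0xdc, 0x83]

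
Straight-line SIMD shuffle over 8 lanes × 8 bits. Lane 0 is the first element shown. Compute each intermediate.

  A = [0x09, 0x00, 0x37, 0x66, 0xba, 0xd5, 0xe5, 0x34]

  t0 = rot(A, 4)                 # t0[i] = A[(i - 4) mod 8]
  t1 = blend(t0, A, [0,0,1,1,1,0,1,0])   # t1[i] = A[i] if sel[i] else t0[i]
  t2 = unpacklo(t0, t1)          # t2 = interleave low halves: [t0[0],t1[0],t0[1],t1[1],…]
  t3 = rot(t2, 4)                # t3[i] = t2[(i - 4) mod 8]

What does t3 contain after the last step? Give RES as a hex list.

RES = [0xe5, 0x37, 0x34, 0x66, 0xba, 0xba, 0xd5, 0xd5]

t0 = [0xba, 0xd5, 0xe5, 0x34, 0x09, 0x00, 0x37, 0x66]
t1 = [0xba, 0xd5, 0x37, 0x66, 0xba, 0x00, 0xe5, 0x66]
t2 = [0xba, 0xba, 0xd5, 0xd5, 0xe5, 0x37, 0x34, 0x66]
t3 = [0xe5, 0x37, 0x34, 0x66, 0xba, 0xba, 0xd5, 0xd5]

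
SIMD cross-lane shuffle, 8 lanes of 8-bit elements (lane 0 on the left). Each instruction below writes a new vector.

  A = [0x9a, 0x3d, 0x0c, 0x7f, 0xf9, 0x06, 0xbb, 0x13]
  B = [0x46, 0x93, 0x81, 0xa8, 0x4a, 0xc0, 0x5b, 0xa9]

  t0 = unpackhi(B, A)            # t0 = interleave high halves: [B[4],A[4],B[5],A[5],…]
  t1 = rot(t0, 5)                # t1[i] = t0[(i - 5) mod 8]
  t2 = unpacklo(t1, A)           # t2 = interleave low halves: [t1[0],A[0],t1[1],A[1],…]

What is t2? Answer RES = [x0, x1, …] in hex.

  t0: 4a f9 c0 06 5b bb a9 13
  t1: 06 5b bb a9 13 4a f9 c0
  t2: 06 9a 5b 3d bb 0c a9 7f

RES = [ 0x06  0x9a  0x5b  0x3d  0xbb  0x0c  0xa9  0x7f ]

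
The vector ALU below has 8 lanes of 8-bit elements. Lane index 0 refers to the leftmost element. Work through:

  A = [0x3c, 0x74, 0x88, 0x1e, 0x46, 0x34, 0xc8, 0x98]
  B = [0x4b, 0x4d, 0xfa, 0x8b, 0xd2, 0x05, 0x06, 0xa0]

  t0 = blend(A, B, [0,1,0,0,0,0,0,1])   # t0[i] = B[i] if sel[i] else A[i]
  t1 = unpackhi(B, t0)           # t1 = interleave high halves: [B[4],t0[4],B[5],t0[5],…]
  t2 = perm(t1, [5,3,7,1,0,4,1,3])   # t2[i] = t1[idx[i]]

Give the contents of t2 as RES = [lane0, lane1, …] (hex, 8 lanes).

RES = [ 0xc8  0x34  0xa0  0x46  0xd2  0x06  0x46  0x34 ]

→ t0 |3c|4d|88|1e|46|34|c8|a0|
→ t1 |d2|46|05|34|06|c8|a0|a0|
→ t2 |c8|34|a0|46|d2|06|46|34|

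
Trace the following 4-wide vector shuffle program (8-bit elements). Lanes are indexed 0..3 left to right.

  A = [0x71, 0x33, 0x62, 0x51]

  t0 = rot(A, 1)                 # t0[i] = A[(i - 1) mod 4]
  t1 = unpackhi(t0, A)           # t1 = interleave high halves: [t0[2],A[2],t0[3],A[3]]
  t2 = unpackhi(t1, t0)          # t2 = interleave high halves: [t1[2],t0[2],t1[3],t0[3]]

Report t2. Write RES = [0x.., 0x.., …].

RES = [ 0x62  0x33  0x51  0x62 ]

t0 = [0x51, 0x71, 0x33, 0x62]
t1 = [0x33, 0x62, 0x62, 0x51]
t2 = [0x62, 0x33, 0x51, 0x62]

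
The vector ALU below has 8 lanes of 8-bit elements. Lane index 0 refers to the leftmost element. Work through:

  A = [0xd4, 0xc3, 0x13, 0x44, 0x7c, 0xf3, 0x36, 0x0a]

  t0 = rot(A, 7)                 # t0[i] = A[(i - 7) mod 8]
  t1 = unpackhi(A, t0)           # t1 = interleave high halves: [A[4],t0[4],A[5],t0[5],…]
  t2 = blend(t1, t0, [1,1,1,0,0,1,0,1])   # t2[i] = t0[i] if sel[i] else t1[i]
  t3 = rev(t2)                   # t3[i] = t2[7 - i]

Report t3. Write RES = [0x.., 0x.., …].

  t0: c3 13 44 7c f3 36 0a d4
  t1: 7c f3 f3 36 36 0a 0a d4
  t2: c3 13 44 36 36 36 0a d4
  t3: d4 0a 36 36 36 44 13 c3

RES = [0xd4, 0x0a, 0x36, 0x36, 0x36, 0x44, 0x13, 0xc3]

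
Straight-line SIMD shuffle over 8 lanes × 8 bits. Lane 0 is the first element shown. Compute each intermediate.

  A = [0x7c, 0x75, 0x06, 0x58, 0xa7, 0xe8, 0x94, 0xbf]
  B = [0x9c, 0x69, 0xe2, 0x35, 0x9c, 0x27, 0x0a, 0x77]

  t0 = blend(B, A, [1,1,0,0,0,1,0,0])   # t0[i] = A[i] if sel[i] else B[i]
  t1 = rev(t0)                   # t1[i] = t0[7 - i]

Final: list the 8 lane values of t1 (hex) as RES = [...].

→ t0 |7c|75|e2|35|9c|e8|0a|77|
→ t1 |77|0a|e8|9c|35|e2|75|7c|

RES = [ 0x77  0x0a  0xe8  0x9c  0x35  0xe2  0x75  0x7c ]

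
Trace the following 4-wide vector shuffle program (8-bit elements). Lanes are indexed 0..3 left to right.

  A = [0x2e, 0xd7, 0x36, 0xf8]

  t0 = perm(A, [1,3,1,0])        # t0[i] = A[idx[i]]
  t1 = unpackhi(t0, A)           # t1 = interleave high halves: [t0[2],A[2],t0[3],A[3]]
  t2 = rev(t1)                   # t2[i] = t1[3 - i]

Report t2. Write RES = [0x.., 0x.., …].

  t0: d7 f8 d7 2e
  t1: d7 36 2e f8
  t2: f8 2e 36 d7

RES = [0xf8, 0x2e, 0x36, 0xd7]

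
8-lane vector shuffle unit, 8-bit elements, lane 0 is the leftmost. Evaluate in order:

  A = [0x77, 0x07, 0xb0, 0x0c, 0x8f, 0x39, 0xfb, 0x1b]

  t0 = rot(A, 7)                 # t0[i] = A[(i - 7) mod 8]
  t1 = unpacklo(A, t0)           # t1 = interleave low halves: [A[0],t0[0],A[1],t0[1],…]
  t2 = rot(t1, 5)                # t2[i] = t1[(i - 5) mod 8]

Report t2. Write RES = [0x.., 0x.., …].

→ t0 |07|b0|0c|8f|39|fb|1b|77|
→ t1 |77|07|07|b0|b0|0c|0c|8f|
→ t2 |b0|b0|0c|0c|8f|77|07|07|

RES = [ 0xb0  0xb0  0x0c  0x0c  0x8f  0x77  0x07  0x07 ]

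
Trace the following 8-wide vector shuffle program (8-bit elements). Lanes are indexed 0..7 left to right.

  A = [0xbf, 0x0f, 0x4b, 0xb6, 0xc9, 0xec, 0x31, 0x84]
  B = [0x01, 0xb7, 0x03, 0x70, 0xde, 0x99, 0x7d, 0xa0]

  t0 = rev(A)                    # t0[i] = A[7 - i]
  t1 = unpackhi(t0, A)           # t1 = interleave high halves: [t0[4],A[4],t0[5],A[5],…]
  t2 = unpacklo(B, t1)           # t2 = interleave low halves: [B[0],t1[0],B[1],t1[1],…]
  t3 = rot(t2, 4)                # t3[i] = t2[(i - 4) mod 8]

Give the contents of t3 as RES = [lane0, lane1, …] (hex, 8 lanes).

RES = [ 0x03  0x4b  0x70  0xec  0x01  0xb6  0xb7  0xc9 ]

→ t0 |84|31|ec|c9|b6|4b|0f|bf|
→ t1 |b6|c9|4b|ec|0f|31|bf|84|
→ t2 |01|b6|b7|c9|03|4b|70|ec|
→ t3 |03|4b|70|ec|01|b6|b7|c9|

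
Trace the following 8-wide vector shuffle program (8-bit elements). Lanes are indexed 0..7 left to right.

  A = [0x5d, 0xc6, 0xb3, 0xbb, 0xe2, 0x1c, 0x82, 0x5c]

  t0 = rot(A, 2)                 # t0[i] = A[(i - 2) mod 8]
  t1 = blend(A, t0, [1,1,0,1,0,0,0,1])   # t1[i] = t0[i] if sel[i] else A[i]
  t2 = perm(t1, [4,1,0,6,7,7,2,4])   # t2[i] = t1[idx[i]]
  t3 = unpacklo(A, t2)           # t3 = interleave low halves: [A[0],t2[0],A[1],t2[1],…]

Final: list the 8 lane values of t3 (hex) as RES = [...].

  t0: 82 5c 5d c6 b3 bb e2 1c
  t1: 82 5c b3 c6 e2 1c 82 1c
  t2: e2 5c 82 82 1c 1c b3 e2
  t3: 5d e2 c6 5c b3 82 bb 82

RES = [0x5d, 0xe2, 0xc6, 0x5c, 0xb3, 0x82, 0xbb, 0x82]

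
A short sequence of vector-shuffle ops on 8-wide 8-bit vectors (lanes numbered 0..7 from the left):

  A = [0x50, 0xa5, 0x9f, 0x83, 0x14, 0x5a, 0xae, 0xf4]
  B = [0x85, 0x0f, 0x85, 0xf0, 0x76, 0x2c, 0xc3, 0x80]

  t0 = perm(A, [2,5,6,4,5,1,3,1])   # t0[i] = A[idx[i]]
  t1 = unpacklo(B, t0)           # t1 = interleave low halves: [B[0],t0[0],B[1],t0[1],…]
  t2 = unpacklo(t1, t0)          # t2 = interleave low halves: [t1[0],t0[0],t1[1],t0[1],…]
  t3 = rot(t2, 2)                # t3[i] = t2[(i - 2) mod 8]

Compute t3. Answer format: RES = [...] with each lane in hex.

RES = [ 0x5a  0x14  0x85  0x9f  0x9f  0x5a  0x0f  0xae ]

t0 = [0x9f, 0x5a, 0xae, 0x14, 0x5a, 0xa5, 0x83, 0xa5]
t1 = [0x85, 0x9f, 0x0f, 0x5a, 0x85, 0xae, 0xf0, 0x14]
t2 = [0x85, 0x9f, 0x9f, 0x5a, 0x0f, 0xae, 0x5a, 0x14]
t3 = [0x5a, 0x14, 0x85, 0x9f, 0x9f, 0x5a, 0x0f, 0xae]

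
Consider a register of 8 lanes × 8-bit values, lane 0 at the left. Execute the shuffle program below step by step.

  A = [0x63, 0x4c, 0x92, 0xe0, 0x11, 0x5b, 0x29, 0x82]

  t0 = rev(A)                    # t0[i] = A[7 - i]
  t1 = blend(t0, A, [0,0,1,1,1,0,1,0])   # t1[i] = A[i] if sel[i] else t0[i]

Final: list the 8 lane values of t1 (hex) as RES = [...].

→ t0 |82|29|5b|11|e0|92|4c|63|
→ t1 |82|29|92|e0|11|92|29|63|

RES = [ 0x82  0x29  0x92  0xe0  0x11  0x92  0x29  0x63 ]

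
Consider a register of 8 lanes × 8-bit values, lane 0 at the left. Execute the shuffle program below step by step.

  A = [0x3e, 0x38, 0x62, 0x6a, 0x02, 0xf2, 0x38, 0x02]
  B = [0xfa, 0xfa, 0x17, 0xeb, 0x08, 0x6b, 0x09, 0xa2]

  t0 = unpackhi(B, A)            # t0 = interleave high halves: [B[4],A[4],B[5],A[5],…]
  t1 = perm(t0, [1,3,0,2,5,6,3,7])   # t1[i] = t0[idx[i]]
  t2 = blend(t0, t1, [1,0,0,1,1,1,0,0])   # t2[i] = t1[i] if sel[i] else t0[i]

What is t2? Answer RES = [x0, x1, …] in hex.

RES = [0x02, 0x02, 0x6b, 0x6b, 0x38, 0xa2, 0xa2, 0x02]

t0 = [0x08, 0x02, 0x6b, 0xf2, 0x09, 0x38, 0xa2, 0x02]
t1 = [0x02, 0xf2, 0x08, 0x6b, 0x38, 0xa2, 0xf2, 0x02]
t2 = [0x02, 0x02, 0x6b, 0x6b, 0x38, 0xa2, 0xa2, 0x02]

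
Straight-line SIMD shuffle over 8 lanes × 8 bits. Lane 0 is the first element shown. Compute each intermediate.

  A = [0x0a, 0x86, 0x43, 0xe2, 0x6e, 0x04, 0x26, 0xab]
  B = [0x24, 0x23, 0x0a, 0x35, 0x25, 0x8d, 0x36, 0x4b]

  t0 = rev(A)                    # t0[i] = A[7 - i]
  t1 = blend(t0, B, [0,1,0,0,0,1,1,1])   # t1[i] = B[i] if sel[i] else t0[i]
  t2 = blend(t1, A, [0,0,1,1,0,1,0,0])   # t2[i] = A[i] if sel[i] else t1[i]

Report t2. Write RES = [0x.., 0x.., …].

RES = [ 0xab  0x23  0x43  0xe2  0xe2  0x04  0x36  0x4b ]

→ t0 |ab|26|04|6e|e2|43|86|0a|
→ t1 |ab|23|04|6e|e2|8d|36|4b|
→ t2 |ab|23|43|e2|e2|04|36|4b|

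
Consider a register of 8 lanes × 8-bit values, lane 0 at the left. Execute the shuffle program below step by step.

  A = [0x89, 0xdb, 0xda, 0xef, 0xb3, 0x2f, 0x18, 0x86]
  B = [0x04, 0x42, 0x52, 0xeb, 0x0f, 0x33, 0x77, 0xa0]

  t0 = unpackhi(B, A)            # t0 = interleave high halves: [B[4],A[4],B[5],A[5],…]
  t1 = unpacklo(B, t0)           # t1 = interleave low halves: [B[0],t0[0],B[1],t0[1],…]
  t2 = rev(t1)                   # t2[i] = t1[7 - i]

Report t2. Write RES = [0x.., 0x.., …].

RES = [ 0x2f  0xeb  0x33  0x52  0xb3  0x42  0x0f  0x04 ]

→ t0 |0f|b3|33|2f|77|18|a0|86|
→ t1 |04|0f|42|b3|52|33|eb|2f|
→ t2 |2f|eb|33|52|b3|42|0f|04|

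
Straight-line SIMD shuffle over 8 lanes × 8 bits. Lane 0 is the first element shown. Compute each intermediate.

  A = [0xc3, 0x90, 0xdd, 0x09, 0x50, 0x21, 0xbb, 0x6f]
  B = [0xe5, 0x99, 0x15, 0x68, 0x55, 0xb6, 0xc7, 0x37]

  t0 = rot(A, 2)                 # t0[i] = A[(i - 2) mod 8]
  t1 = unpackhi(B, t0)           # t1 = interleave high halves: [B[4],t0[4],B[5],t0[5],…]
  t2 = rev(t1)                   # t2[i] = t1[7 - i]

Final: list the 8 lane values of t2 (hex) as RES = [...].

RES = [ 0x21  0x37  0x50  0xc7  0x09  0xb6  0xdd  0x55 ]

  t0: bb 6f c3 90 dd 09 50 21
  t1: 55 dd b6 09 c7 50 37 21
  t2: 21 37 50 c7 09 b6 dd 55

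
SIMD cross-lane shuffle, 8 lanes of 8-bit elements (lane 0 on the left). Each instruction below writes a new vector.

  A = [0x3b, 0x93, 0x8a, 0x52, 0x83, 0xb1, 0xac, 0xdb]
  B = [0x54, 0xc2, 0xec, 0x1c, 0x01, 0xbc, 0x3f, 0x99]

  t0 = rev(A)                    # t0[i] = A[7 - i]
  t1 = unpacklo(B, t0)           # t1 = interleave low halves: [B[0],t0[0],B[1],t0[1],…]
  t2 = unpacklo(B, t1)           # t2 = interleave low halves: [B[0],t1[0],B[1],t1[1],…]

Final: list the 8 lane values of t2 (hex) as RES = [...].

→ t0 |db|ac|b1|83|52|8a|93|3b|
→ t1 |54|db|c2|ac|ec|b1|1c|83|
→ t2 |54|54|c2|db|ec|c2|1c|ac|

RES = [0x54, 0x54, 0xc2, 0xdb, 0xec, 0xc2, 0x1c, 0xac]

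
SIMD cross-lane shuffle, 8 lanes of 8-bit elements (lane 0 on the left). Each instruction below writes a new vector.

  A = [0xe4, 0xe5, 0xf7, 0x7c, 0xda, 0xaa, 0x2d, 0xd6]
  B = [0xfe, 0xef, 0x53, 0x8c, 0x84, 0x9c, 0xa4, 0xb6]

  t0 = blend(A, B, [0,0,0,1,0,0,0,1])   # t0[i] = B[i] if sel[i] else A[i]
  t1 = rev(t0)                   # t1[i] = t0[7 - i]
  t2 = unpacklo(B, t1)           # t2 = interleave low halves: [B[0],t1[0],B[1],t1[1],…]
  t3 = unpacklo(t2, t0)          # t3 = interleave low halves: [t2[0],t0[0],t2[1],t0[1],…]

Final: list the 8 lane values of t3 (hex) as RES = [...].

  t0: e4 e5 f7 8c da aa 2d b6
  t1: b6 2d aa da 8c f7 e5 e4
  t2: fe b6 ef 2d 53 aa 8c da
  t3: fe e4 b6 e5 ef f7 2d 8c

RES = [ 0xfe  0xe4  0xb6  0xe5  0xef  0xf7  0x2d  0x8c ]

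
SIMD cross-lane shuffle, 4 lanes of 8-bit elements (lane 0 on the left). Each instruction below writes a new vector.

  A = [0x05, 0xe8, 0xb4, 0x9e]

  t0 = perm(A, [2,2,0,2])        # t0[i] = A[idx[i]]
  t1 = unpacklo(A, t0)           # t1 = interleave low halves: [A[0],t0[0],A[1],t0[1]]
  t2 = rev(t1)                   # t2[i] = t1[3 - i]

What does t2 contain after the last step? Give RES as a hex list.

  t0: b4 b4 05 b4
  t1: 05 b4 e8 b4
  t2: b4 e8 b4 05

RES = [0xb4, 0xe8, 0xb4, 0x05]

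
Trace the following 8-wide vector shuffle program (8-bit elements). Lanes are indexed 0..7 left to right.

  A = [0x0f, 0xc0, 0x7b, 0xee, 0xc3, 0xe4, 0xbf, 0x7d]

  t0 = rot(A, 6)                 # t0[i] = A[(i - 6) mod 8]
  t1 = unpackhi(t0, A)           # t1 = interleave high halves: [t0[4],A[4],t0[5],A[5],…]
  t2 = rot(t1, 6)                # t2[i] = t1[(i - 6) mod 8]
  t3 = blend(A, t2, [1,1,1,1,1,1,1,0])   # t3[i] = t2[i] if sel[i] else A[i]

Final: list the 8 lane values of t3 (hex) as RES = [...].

RES = [0x7d, 0xe4, 0x0f, 0xbf, 0xc0, 0x7d, 0xbf, 0x7d]

t0 = [0x7b, 0xee, 0xc3, 0xe4, 0xbf, 0x7d, 0x0f, 0xc0]
t1 = [0xbf, 0xc3, 0x7d, 0xe4, 0x0f, 0xbf, 0xc0, 0x7d]
t2 = [0x7d, 0xe4, 0x0f, 0xbf, 0xc0, 0x7d, 0xbf, 0xc3]
t3 = [0x7d, 0xe4, 0x0f, 0xbf, 0xc0, 0x7d, 0xbf, 0x7d]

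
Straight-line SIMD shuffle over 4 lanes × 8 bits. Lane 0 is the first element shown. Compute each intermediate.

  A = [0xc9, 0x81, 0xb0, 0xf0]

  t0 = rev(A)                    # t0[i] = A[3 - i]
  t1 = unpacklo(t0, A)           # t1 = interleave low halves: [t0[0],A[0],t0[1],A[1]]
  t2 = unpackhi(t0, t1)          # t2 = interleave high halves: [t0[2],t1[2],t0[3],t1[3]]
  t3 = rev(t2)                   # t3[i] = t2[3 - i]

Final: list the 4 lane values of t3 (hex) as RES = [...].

  t0: f0 b0 81 c9
  t1: f0 c9 b0 81
  t2: 81 b0 c9 81
  t3: 81 c9 b0 81

RES = [ 0x81  0xc9  0xb0  0x81 ]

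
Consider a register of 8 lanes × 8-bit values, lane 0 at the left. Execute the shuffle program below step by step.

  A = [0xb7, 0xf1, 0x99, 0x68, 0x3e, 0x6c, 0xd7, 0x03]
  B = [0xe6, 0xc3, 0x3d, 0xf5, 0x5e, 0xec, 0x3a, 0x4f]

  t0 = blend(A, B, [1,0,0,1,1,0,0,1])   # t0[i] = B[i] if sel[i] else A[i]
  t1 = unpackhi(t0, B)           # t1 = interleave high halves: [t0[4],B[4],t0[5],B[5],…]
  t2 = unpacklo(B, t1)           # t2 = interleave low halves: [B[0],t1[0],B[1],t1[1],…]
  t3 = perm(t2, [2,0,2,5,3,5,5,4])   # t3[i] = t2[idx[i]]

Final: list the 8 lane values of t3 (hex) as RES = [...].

→ t0 |e6|f1|99|f5|5e|6c|d7|4f|
→ t1 |5e|5e|6c|ec|d7|3a|4f|4f|
→ t2 |e6|5e|c3|5e|3d|6c|f5|ec|
→ t3 |c3|e6|c3|6c|5e|6c|6c|3d|

RES = [ 0xc3  0xe6  0xc3  0x6c  0x5e  0x6c  0x6c  0x3d ]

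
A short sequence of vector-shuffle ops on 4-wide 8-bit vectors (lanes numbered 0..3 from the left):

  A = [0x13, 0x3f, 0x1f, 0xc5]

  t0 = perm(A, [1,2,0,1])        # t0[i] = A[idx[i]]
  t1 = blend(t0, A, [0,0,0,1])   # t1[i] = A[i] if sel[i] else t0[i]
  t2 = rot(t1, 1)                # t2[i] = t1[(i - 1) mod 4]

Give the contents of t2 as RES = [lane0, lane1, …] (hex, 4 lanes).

→ t0 |3f|1f|13|3f|
→ t1 |3f|1f|13|c5|
→ t2 |c5|3f|1f|13|

RES = [ 0xc5  0x3f  0x1f  0x13 ]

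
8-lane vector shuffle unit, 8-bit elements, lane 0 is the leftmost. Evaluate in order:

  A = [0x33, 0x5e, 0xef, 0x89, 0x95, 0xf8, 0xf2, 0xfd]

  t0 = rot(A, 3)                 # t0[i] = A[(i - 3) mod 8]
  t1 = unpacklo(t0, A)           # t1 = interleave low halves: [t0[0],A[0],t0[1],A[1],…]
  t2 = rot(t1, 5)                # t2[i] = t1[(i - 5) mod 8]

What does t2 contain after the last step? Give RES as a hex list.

RES = [ 0x5e  0xfd  0xef  0x33  0x89  0xf8  0x33  0xf2 ]

t0 = [0xf8, 0xf2, 0xfd, 0x33, 0x5e, 0xef, 0x89, 0x95]
t1 = [0xf8, 0x33, 0xf2, 0x5e, 0xfd, 0xef, 0x33, 0x89]
t2 = [0x5e, 0xfd, 0xef, 0x33, 0x89, 0xf8, 0x33, 0xf2]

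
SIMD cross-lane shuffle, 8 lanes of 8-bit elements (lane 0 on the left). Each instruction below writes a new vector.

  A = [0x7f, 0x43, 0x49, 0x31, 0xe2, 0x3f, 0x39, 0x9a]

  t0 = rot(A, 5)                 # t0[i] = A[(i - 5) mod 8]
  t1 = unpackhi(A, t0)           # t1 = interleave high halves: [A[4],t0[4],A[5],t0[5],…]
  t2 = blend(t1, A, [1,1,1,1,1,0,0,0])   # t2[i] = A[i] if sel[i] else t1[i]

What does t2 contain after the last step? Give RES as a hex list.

→ t0 |31|e2|3f|39|9a|7f|43|49|
→ t1 |e2|9a|3f|7f|39|43|9a|49|
→ t2 |7f|43|49|31|e2|43|9a|49|

RES = [ 0x7f  0x43  0x49  0x31  0xe2  0x43  0x9a  0x49 ]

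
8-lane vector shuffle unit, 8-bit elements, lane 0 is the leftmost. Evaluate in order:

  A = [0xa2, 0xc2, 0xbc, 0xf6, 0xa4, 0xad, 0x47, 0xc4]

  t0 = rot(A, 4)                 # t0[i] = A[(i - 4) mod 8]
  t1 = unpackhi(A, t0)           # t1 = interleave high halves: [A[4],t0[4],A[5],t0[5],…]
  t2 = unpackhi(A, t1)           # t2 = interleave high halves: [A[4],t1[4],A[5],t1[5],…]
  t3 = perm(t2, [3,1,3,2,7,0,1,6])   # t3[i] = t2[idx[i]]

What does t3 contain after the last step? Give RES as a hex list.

  t0: a4 ad 47 c4 a2 c2 bc f6
  t1: a4 a2 ad c2 47 bc c4 f6
  t2: a4 47 ad bc 47 c4 c4 f6
  t3: bc 47 bc ad f6 a4 47 c4

RES = [ 0xbc  0x47  0xbc  0xad  0xf6  0xa4  0x47  0xc4 ]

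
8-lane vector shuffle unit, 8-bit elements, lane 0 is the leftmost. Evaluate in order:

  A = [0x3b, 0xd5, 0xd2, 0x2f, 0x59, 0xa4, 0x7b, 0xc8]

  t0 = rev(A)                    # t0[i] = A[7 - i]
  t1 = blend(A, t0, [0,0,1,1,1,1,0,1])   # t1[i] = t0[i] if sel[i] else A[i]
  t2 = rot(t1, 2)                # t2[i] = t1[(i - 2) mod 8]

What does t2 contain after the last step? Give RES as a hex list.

RES = [0x7b, 0x3b, 0x3b, 0xd5, 0xa4, 0x59, 0x2f, 0xd2]

→ t0 |c8|7b|a4|59|2f|d2|d5|3b|
→ t1 |3b|d5|a4|59|2f|d2|7b|3b|
→ t2 |7b|3b|3b|d5|a4|59|2f|d2|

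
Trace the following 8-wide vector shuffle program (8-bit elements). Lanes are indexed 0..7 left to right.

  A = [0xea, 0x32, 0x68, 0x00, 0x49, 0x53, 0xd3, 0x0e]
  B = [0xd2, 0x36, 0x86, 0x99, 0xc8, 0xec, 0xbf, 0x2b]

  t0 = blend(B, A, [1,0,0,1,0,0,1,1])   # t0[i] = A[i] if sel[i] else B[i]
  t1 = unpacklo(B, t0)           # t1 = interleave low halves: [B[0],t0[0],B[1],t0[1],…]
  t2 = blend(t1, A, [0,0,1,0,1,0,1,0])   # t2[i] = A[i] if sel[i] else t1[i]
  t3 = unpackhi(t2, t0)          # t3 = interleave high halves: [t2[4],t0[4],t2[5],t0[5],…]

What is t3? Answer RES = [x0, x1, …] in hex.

t0 = [0xea, 0x36, 0x86, 0x00, 0xc8, 0xec, 0xd3, 0x0e]
t1 = [0xd2, 0xea, 0x36, 0x36, 0x86, 0x86, 0x99, 0x00]
t2 = [0xd2, 0xea, 0x68, 0x36, 0x49, 0x86, 0xd3, 0x00]
t3 = [0x49, 0xc8, 0x86, 0xec, 0xd3, 0xd3, 0x00, 0x0e]

RES = [ 0x49  0xc8  0x86  0xec  0xd3  0xd3  0x00  0x0e ]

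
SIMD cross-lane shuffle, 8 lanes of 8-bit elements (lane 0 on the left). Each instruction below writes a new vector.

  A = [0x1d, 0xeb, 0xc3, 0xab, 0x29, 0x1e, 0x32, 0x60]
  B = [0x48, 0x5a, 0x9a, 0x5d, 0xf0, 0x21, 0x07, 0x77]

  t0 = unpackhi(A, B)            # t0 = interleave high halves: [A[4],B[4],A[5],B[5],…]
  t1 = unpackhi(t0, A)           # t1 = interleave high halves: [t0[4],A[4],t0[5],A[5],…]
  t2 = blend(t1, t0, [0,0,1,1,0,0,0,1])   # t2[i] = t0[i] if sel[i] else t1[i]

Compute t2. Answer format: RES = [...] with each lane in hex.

t0 = [0x29, 0xf0, 0x1e, 0x21, 0x32, 0x07, 0x60, 0x77]
t1 = [0x32, 0x29, 0x07, 0x1e, 0x60, 0x32, 0x77, 0x60]
t2 = [0x32, 0x29, 0x1e, 0x21, 0x60, 0x32, 0x77, 0x77]

RES = [0x32, 0x29, 0x1e, 0x21, 0x60, 0x32, 0x77, 0x77]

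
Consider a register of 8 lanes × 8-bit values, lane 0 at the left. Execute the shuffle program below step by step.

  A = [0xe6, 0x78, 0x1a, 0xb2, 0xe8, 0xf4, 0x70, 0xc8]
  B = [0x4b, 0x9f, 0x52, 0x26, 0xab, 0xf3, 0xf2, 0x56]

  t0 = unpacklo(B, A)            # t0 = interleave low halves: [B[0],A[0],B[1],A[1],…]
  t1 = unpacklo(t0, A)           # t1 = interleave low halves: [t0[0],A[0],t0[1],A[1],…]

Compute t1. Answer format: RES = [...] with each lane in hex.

RES = [0x4b, 0xe6, 0xe6, 0x78, 0x9f, 0x1a, 0x78, 0xb2]

→ t0 |4b|e6|9f|78|52|1a|26|b2|
→ t1 |4b|e6|e6|78|9f|1a|78|b2|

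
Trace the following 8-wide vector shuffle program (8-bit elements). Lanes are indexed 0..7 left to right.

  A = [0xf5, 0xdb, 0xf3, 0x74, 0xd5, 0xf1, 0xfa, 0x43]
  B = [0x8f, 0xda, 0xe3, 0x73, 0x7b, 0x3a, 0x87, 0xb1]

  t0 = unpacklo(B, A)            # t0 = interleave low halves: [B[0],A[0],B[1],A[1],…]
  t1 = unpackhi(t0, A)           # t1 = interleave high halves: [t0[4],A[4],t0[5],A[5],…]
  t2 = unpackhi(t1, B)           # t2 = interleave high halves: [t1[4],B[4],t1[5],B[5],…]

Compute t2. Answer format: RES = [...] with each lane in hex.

RES = [0x73, 0x7b, 0xfa, 0x3a, 0x74, 0x87, 0x43, 0xb1]

→ t0 |8f|f5|da|db|e3|f3|73|74|
→ t1 |e3|d5|f3|f1|73|fa|74|43|
→ t2 |73|7b|fa|3a|74|87|43|b1|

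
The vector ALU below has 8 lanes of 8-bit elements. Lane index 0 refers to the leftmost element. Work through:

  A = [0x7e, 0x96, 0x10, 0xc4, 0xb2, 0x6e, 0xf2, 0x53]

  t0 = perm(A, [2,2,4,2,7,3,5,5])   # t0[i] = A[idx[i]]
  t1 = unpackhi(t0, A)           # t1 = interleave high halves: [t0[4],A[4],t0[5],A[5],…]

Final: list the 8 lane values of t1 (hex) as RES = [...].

RES = [ 0x53  0xb2  0xc4  0x6e  0x6e  0xf2  0x6e  0x53 ]

→ t0 |10|10|b2|10|53|c4|6e|6e|
→ t1 |53|b2|c4|6e|6e|f2|6e|53|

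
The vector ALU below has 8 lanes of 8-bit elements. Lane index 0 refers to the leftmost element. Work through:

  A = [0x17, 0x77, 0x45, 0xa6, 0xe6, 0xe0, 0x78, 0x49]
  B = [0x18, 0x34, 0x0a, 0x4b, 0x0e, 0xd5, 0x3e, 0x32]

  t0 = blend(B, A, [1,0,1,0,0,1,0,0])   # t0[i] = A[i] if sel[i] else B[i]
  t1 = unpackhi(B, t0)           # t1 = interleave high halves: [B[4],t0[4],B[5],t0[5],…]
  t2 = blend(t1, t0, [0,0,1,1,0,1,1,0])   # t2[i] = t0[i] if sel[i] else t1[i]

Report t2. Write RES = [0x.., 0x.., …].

  t0: 17 34 45 4b 0e e0 3e 32
  t1: 0e 0e d5 e0 3e 3e 32 32
  t2: 0e 0e 45 4b 3e e0 3e 32

RES = [0x0e, 0x0e, 0x45, 0x4b, 0x3e, 0xe0, 0x3e, 0x32]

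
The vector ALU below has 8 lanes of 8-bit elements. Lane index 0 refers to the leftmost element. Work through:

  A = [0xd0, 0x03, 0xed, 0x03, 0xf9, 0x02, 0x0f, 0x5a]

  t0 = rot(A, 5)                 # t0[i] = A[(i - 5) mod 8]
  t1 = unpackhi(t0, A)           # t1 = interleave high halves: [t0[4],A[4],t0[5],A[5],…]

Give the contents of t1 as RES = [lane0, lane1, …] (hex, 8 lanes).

RES = [ 0x5a  0xf9  0xd0  0x02  0x03  0x0f  0xed  0x5a ]

t0 = [0x03, 0xf9, 0x02, 0x0f, 0x5a, 0xd0, 0x03, 0xed]
t1 = [0x5a, 0xf9, 0xd0, 0x02, 0x03, 0x0f, 0xed, 0x5a]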